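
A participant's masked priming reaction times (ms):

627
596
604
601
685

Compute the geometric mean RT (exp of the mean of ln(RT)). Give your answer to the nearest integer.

ln(RT): 6.4409, 6.3902, 6.4036, 6.3986, 6.5294
Mean ln(RT) = 32.1628/5 = 6.43256
Geometric mean = exp(6.43256) = 621.76 ms

622 ms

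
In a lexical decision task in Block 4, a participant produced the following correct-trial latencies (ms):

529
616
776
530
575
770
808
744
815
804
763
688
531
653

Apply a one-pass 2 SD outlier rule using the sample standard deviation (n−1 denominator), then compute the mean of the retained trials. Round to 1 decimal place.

685.9 ms

n = 14, ΣRT = 9602, M = 685.857
Σ(x−M)² = 161221.71; s = √(161221.71/13) = 111.363
Cutoffs: 685.857 ± 2·111.363 → [463.1, 908.6]
No RTs fall outside the cutoffs; all 14 retained. Mean = 9602/14 = 685.857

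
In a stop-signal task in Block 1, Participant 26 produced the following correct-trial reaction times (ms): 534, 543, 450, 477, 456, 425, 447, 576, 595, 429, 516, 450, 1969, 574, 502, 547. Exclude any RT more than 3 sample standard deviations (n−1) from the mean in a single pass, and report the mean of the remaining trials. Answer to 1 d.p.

501.4 ms

n = 16, ΣRT = 9490, M = 593.125
Σ(x−M)² = 2065895.75; s = √(2065895.75/15) = 371.115
Cutoffs: 593.125 ± 3·371.115 → [-520.2, 1706.5]
Outside: 1969 → excluded.
Retained (n=15): Σ = 7521, mean = 7521/15 = 501.400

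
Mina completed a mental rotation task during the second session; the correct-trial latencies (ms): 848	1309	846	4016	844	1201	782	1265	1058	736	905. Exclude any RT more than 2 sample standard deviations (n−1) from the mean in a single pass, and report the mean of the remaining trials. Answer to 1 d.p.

n = 11, ΣRT = 13810, M = 1255.455
Σ(x−M)² = 8785300.73; s = √(8785300.73/10) = 937.299
Cutoffs: 1255.455 ± 2·937.299 → [-619.1, 3130.1]
Outside: 4016 → excluded.
Retained (n=10): Σ = 9794, mean = 9794/10 = 979.400

979.4 ms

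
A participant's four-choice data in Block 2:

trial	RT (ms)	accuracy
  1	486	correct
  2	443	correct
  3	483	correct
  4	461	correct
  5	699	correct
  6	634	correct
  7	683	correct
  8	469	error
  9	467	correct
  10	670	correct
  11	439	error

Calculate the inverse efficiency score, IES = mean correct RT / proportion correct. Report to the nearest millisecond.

Correct trials (n=9): 486, 443, 483, 461, 699, 634, 683, 467, 670
Mean correct RT = 5026/9 = 558.4444 ms
Proportion correct = 9/11
IES = 558.4444 / (9/11) = 682.543 ms

683 ms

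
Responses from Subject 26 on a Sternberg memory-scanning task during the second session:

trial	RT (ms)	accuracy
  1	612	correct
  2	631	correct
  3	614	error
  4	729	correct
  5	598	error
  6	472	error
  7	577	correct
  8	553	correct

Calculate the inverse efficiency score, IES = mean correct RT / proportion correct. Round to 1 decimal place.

Correct trials (n=5): 612, 631, 729, 577, 553
Mean correct RT = 3102/5 = 620.4000 ms
Proportion correct = 5/8
IES = 620.4000 / (5/8) = 992.640 ms

992.6 ms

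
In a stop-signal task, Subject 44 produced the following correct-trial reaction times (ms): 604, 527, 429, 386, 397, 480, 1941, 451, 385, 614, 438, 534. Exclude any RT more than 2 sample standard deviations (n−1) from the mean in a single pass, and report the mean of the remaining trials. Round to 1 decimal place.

n = 12, ΣRT = 7186, M = 598.833
Σ(x−M)² = 2033477.67; s = √(2033477.67/11) = 429.955
Cutoffs: 598.833 ± 2·429.955 → [-261.1, 1458.7]
Outside: 1941 → excluded.
Retained (n=11): Σ = 5245, mean = 5245/11 = 476.818

476.8 ms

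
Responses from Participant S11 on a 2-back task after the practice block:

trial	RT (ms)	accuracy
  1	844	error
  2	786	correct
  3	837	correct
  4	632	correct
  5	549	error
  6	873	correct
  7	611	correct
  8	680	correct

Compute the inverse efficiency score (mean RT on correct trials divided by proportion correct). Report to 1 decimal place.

Correct trials (n=6): 786, 837, 632, 873, 611, 680
Mean correct RT = 4419/6 = 736.5000 ms
Proportion correct = 6/8
IES = 736.5000 / (6/8) = 982.000 ms

982.0 ms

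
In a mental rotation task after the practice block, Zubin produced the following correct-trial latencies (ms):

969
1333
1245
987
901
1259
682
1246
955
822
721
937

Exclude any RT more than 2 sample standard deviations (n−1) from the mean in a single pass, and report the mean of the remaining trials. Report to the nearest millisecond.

n = 12, ΣRT = 12057, M = 1004.750
Σ(x−M)² = 525814.25; s = √(525814.25/11) = 218.635
Cutoffs: 1004.750 ± 2·218.635 → [567.5, 1442.0]
No RTs fall outside the cutoffs; all 12 retained. Mean = 12057/12 = 1004.750

1005 ms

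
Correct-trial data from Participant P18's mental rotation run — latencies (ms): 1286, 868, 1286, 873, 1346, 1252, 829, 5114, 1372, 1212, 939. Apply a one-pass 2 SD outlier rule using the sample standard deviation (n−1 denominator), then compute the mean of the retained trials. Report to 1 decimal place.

1126.3 ms

n = 11, ΣRT = 16377, M = 1488.818
Σ(x−M)² = 14893275.64; s = √(14893275.64/10) = 1220.380
Cutoffs: 1488.818 ± 2·1220.380 → [-951.9, 3929.6]
Outside: 5114 → excluded.
Retained (n=10): Σ = 11263, mean = 11263/10 = 1126.300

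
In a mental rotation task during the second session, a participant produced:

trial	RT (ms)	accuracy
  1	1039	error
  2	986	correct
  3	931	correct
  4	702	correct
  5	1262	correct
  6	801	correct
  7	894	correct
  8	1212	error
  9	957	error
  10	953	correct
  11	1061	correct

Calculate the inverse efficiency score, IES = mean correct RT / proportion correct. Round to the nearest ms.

1305 ms

Correct trials (n=8): 986, 931, 702, 1262, 801, 894, 953, 1061
Mean correct RT = 7590/8 = 948.7500 ms
Proportion correct = 8/11
IES = 948.7500 / (8/11) = 1304.531 ms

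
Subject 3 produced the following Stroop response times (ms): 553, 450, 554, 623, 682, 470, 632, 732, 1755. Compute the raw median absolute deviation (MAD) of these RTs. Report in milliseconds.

Sorted: 450, 470, 553, 554, 623, 632, 682, 732, 1755 → median = 623
|x − 623|: 70, 173, 69, 0, 59, 153, 9, 109, 1132
Sorted deviations: 0, 9, 59, 69, 70, 109, 153, 173, 1132 → MAD = 70

70 ms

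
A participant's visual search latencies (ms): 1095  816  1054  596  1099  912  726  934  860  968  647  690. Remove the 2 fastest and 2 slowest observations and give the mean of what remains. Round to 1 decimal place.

870.0 ms

Sorted: 596, 647, 690, 726, 816, 860, 912, 934, 968, 1054, 1095, 1099
Drop lowest 2 (596, 647) and highest 2 (1095, 1099)
Remaining (n=8): Σ = 6960, mean = 6960/8 = 870.000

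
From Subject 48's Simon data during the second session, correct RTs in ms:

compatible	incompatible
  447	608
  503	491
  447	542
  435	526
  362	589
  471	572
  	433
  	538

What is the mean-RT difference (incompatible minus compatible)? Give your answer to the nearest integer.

93 ms

M(compatible) = 2665/6 = 444.167
M(incompatible) = 4299/8 = 537.375
Difference = 537.375 − 444.167 = 93.208 ms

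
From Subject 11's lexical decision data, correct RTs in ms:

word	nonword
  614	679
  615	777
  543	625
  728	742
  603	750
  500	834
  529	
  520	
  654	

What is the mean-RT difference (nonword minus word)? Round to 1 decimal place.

144.9 ms

M(word) = 5306/9 = 589.556
M(nonword) = 4407/6 = 734.500
Difference = 734.500 − 589.556 = 144.944 ms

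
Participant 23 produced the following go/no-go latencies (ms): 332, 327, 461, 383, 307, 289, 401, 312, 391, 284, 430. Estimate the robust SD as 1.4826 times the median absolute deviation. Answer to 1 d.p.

Sorted: 284, 289, 307, 312, 327, 332, 383, 391, 401, 430, 461 → median = 332
|x − 332| sorted: 0, 5, 20, 25, 43, 48, 51, 59, 69, 98, 129 → MAD = 48
Robust SD ≈ 1.4826 × 48 = 71.165

71.2 ms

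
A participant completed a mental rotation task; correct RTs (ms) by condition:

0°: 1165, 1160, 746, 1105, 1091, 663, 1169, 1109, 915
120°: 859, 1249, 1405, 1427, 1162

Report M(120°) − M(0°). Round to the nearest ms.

M(0°) = 9123/9 = 1013.667
M(120°) = 6102/5 = 1220.400
Difference = 1220.400 − 1013.667 = 206.733 ms

207 ms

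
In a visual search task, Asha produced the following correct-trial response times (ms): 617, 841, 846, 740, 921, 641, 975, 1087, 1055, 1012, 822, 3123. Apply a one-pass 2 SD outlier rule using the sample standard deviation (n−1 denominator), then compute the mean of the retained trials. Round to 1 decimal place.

868.8 ms

n = 12, ΣRT = 12680, M = 1056.667
Σ(x−M)² = 4910050.67; s = √(4910050.67/11) = 668.108
Cutoffs: 1056.667 ± 2·668.108 → [-279.5, 2392.9]
Outside: 3123 → excluded.
Retained (n=11): Σ = 9557, mean = 9557/11 = 868.818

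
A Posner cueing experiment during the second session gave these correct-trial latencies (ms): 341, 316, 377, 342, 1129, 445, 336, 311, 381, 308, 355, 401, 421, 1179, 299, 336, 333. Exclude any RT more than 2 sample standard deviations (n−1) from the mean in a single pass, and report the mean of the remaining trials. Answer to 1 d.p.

n = 17, ΣRT = 7610, M = 447.647
Σ(x−M)² = 1158237.88; s = √(1158237.88/16) = 269.054
Cutoffs: 447.647 ± 2·269.054 → [-90.5, 985.8]
Outside: 1129, 1179 → excluded.
Retained (n=15): Σ = 5302, mean = 5302/15 = 353.467

353.5 ms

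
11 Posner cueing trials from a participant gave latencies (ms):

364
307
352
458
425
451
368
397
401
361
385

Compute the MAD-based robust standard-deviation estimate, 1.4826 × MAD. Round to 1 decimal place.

Sorted: 307, 352, 361, 364, 368, 385, 397, 401, 425, 451, 458 → median = 385
|x − 385| sorted: 0, 12, 16, 17, 21, 24, 33, 40, 66, 73, 78 → MAD = 24
Robust SD ≈ 1.4826 × 24 = 35.582

35.6 ms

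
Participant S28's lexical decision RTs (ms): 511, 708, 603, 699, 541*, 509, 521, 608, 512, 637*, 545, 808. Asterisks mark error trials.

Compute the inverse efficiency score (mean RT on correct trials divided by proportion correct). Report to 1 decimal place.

722.9 ms

Correct trials (n=10): 511, 708, 603, 699, 509, 521, 608, 512, 545, 808
Mean correct RT = 6024/10 = 602.4000 ms
Proportion correct = 10/12
IES = 602.4000 / (10/12) = 722.880 ms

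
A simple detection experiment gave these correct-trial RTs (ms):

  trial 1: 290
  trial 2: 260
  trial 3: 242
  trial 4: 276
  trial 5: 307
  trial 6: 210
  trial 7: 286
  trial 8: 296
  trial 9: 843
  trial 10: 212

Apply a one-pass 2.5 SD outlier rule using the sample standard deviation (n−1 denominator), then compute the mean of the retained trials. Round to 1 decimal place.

264.3 ms

n = 10, ΣRT = 3222, M = 322.200
Σ(x−M)² = 311665.60; s = √(311665.60/9) = 186.090
Cutoffs: 322.200 ± 2.5·186.090 → [-143.0, 787.4]
Outside: 843 → excluded.
Retained (n=9): Σ = 2379, mean = 2379/9 = 264.333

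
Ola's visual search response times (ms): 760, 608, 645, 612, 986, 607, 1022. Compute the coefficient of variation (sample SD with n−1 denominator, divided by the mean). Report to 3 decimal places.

n = 7, Σ = 5240, M = 748.5714
Σ(x−M)² = 200447.714; s = √(200447.714/6) = 182.7784
CV = 182.7784 / 748.5714 = 0.24417

0.244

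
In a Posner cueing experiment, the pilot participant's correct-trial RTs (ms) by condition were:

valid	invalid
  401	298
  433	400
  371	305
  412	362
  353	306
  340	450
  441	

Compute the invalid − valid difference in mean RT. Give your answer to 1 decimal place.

M(valid) = 2751/7 = 393.000
M(invalid) = 2121/6 = 353.500
Difference = 353.500 − 393.000 = -39.500 ms

-39.5 ms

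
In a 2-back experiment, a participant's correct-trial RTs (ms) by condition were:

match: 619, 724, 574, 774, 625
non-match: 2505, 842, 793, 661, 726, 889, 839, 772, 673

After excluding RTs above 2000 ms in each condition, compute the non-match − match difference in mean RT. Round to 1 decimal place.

non-match: exclude 2505
M(match) = 3316/5 = 663.200
M(non-match) = 6195/8 = 774.375
Difference = 774.375 − 663.200 = 111.175 ms

111.2 ms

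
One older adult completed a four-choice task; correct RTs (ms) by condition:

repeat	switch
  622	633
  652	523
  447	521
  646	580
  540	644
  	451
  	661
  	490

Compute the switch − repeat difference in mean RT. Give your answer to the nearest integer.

M(repeat) = 2907/5 = 581.400
M(switch) = 4503/8 = 562.875
Difference = 562.875 − 581.400 = -18.525 ms

-19 ms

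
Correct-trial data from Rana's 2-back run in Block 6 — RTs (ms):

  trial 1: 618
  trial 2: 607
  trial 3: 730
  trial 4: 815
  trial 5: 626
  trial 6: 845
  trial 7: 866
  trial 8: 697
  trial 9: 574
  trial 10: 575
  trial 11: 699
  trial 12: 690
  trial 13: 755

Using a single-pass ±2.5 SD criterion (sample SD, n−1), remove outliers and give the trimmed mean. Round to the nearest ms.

700 ms

n = 13, ΣRT = 9097, M = 699.769
Σ(x−M)² = 118190.31; s = √(118190.31/12) = 99.243
Cutoffs: 699.769 ± 2.5·99.243 → [451.7, 947.9]
No RTs fall outside the cutoffs; all 13 retained. Mean = 9097/13 = 699.769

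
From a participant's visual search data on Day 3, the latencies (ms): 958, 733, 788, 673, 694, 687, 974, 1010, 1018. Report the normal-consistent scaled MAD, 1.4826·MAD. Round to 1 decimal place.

170.5 ms

Sorted: 673, 687, 694, 733, 788, 958, 974, 1010, 1018 → median = 788
|x − 788| sorted: 0, 55, 94, 101, 115, 170, 186, 222, 230 → MAD = 115
Robust SD ≈ 1.4826 × 115 = 170.499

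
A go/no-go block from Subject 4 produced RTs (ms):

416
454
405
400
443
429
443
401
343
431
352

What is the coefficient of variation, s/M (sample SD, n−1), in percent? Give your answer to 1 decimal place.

8.8%

n = 11, Σ = 4517, M = 410.6364
Σ(x−M)² = 13006.545; s = √(13006.545/10) = 36.0646
CV = 36.0646 / 410.6364 = 0.08783 = 8.783%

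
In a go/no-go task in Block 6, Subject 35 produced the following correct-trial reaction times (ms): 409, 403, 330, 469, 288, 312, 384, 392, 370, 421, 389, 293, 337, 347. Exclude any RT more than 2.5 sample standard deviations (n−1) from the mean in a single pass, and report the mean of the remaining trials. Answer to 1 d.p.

n = 14, ΣRT = 5144, M = 367.429
Σ(x−M)² = 35195.43; s = √(35195.43/13) = 52.032
Cutoffs: 367.429 ± 2.5·52.032 → [237.3, 497.5]
No RTs fall outside the cutoffs; all 14 retained. Mean = 5144/14 = 367.429

367.4 ms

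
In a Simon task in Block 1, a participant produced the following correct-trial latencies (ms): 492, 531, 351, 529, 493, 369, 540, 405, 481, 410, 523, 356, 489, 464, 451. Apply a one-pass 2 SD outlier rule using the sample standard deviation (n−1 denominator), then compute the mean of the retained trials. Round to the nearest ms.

n = 15, ΣRT = 6884, M = 458.933
Σ(x−M)² = 60148.93; s = √(60148.93/14) = 65.547
Cutoffs: 458.933 ± 2·65.547 → [327.8, 590.0]
No RTs fall outside the cutoffs; all 15 retained. Mean = 6884/15 = 458.933

459 ms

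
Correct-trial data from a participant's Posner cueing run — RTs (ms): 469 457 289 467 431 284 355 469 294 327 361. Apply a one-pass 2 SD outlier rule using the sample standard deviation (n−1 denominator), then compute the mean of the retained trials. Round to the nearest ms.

382 ms

n = 11, ΣRT = 4203, M = 382.091
Σ(x−M)² = 60580.91; s = √(60580.91/10) = 77.834
Cutoffs: 382.091 ± 2·77.834 → [226.4, 537.8]
No RTs fall outside the cutoffs; all 11 retained. Mean = 4203/11 = 382.091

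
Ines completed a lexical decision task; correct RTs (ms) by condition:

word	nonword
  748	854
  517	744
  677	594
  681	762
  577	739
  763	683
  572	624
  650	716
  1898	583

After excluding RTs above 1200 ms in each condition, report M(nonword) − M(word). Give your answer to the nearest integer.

word: exclude 1898
M(word) = 5185/8 = 648.125
M(nonword) = 6299/9 = 699.889
Difference = 699.889 − 648.125 = 51.764 ms

52 ms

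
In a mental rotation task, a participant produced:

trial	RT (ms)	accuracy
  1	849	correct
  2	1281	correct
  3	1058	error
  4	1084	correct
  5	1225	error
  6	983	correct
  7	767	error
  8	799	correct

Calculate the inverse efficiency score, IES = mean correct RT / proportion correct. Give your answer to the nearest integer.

1599 ms

Correct trials (n=5): 849, 1281, 1084, 983, 799
Mean correct RT = 4996/5 = 999.2000 ms
Proportion correct = 5/8
IES = 999.2000 / (5/8) = 1598.720 ms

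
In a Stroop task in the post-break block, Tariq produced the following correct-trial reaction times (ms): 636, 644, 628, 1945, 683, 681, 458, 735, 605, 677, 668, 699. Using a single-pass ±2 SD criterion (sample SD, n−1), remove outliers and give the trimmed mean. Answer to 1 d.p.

646.7 ms

n = 12, ΣRT = 9059, M = 754.917
Σ(x−M)² = 1597268.92; s = √(1597268.92/11) = 381.059
Cutoffs: 754.917 ± 2·381.059 → [-7.2, 1517.0]
Outside: 1945 → excluded.
Retained (n=11): Σ = 7114, mean = 7114/11 = 646.727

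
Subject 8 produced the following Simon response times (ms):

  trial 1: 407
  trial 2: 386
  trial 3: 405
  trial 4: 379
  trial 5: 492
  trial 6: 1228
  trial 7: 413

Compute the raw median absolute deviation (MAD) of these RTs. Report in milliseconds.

Sorted: 379, 386, 405, 407, 413, 492, 1228 → median = 407
|x − 407|: 0, 21, 2, 28, 85, 821, 6
Sorted deviations: 0, 2, 6, 21, 28, 85, 821 → MAD = 21

21 ms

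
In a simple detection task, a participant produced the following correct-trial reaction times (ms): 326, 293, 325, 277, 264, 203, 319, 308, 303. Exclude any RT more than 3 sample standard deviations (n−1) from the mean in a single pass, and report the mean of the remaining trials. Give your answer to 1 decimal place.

290.9 ms

n = 9, ΣRT = 2618, M = 290.889
Σ(x−M)² = 12270.89; s = √(12270.89/8) = 39.165
Cutoffs: 290.889 ± 3·39.165 → [173.4, 408.4]
No RTs fall outside the cutoffs; all 9 retained. Mean = 2618/9 = 290.889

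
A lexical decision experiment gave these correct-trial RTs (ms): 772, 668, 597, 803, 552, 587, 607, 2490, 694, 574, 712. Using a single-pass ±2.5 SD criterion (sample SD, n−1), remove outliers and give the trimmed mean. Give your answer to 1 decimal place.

n = 11, ΣRT = 9056, M = 823.273
Σ(x−M)² = 3123746.18; s = √(3123746.18/10) = 558.905
Cutoffs: 823.273 ± 2.5·558.905 → [-574.0, 2220.5]
Outside: 2490 → excluded.
Retained (n=10): Σ = 6566, mean = 6566/10 = 656.600

656.6 ms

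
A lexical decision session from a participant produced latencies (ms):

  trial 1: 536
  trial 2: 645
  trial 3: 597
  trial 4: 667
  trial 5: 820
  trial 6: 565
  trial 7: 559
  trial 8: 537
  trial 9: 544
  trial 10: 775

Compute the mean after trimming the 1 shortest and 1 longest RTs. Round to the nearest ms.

611 ms

Sorted: 536, 537, 544, 559, 565, 597, 645, 667, 775, 820
Drop lowest 1 (536) and highest 1 (820)
Remaining (n=8): Σ = 4889, mean = 4889/8 = 611.125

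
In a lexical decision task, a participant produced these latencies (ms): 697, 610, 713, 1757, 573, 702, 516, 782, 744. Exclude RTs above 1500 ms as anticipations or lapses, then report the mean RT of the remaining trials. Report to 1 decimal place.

667.1 ms

Excluded: 1757
Retained (n=8): Σ = 5337
Mean = 5337/8 = 667.1250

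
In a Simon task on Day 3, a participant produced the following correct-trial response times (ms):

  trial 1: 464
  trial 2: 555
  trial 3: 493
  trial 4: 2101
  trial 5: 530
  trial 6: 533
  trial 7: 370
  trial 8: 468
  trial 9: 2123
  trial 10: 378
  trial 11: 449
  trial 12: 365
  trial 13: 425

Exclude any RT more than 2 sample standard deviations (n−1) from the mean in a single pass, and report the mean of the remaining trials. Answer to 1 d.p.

n = 13, ΣRT = 9254, M = 711.846
Σ(x−M)² = 4679523.69; s = √(4679523.69/12) = 624.468
Cutoffs: 711.846 ± 2·624.468 → [-537.1, 1960.8]
Outside: 2101, 2123 → excluded.
Retained (n=11): Σ = 5030, mean = 5030/11 = 457.273

457.3 ms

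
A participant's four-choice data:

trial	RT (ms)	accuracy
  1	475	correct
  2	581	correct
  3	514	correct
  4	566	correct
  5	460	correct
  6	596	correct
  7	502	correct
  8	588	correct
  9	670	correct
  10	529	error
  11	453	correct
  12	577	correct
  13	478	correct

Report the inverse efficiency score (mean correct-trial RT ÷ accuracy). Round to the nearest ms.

583 ms

Correct trials (n=12): 475, 581, 514, 566, 460, 596, 502, 588, 670, 453, 577, 478
Mean correct RT = 6460/12 = 538.3333 ms
Proportion correct = 12/13
IES = 538.3333 / (12/13) = 583.194 ms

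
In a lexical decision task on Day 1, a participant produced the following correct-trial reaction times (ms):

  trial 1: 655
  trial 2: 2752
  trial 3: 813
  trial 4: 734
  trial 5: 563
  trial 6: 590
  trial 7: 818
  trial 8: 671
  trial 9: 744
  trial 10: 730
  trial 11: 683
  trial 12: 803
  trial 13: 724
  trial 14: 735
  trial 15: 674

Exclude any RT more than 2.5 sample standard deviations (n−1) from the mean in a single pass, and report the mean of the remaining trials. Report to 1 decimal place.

n = 15, ΣRT = 12689, M = 845.933
Σ(x−M)² = 3969050.93; s = √(3969050.93/14) = 532.451
Cutoffs: 845.933 ± 2.5·532.451 → [-485.2, 2177.1]
Outside: 2752 → excluded.
Retained (n=14): Σ = 9937, mean = 9937/14 = 709.786

709.8 ms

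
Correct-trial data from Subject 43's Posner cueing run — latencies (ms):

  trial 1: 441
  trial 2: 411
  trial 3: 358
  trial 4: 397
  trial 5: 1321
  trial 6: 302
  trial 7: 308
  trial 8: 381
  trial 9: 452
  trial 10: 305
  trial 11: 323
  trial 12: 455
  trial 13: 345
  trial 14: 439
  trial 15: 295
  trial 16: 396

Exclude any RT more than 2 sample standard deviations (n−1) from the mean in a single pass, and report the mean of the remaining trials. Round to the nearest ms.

n = 16, ΣRT = 6929, M = 433.062
Σ(x−M)² = 889024.94; s = √(889024.94/15) = 243.451
Cutoffs: 433.062 ± 2·243.451 → [-53.8, 920.0]
Outside: 1321 → excluded.
Retained (n=15): Σ = 5608, mean = 5608/15 = 373.867

374 ms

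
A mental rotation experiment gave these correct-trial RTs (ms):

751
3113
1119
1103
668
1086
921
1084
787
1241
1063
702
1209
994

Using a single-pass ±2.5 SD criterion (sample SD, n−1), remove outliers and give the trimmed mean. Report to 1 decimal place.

n = 14, ΣRT = 15841, M = 1131.500
Σ(x−M)² = 4680305.50; s = √(4680305.50/13) = 600.020
Cutoffs: 1131.500 ± 2.5·600.020 → [-368.5, 2631.5]
Outside: 3113 → excluded.
Retained (n=13): Σ = 12728, mean = 12728/13 = 979.077

979.1 ms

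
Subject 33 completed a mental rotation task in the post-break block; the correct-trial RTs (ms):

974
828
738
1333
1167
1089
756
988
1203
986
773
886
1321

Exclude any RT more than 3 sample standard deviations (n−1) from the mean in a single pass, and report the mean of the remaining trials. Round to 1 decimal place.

1003.2 ms

n = 13, ΣRT = 13042, M = 1003.231
Σ(x−M)² = 514118.31; s = √(514118.31/12) = 206.986
Cutoffs: 1003.231 ± 3·206.986 → [382.3, 1624.2]
No RTs fall outside the cutoffs; all 13 retained. Mean = 13042/13 = 1003.231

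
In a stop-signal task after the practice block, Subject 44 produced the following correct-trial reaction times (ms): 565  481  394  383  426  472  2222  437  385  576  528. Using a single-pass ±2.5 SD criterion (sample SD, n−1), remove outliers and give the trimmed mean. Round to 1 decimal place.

n = 11, ΣRT = 6869, M = 624.455
Σ(x−M)² = 2854430.73; s = √(2854430.73/10) = 534.269
Cutoffs: 624.455 ± 2.5·534.269 → [-711.2, 1960.1]
Outside: 2222 → excluded.
Retained (n=10): Σ = 4647, mean = 4647/10 = 464.700

464.7 ms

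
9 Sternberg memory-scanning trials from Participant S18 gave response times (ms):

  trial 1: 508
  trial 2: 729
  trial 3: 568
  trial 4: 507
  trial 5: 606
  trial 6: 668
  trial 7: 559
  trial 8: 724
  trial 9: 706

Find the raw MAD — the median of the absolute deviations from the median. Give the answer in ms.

98 ms

Sorted: 507, 508, 559, 568, 606, 668, 706, 724, 729 → median = 606
|x − 606|: 98, 123, 38, 99, 0, 62, 47, 118, 100
Sorted deviations: 0, 38, 47, 62, 98, 99, 100, 118, 123 → MAD = 98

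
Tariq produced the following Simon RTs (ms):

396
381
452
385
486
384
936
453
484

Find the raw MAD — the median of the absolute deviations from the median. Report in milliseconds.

56 ms

Sorted: 381, 384, 385, 396, 452, 453, 484, 486, 936 → median = 452
|x − 452|: 56, 71, 0, 67, 34, 68, 484, 1, 32
Sorted deviations: 0, 1, 32, 34, 56, 67, 68, 71, 484 → MAD = 56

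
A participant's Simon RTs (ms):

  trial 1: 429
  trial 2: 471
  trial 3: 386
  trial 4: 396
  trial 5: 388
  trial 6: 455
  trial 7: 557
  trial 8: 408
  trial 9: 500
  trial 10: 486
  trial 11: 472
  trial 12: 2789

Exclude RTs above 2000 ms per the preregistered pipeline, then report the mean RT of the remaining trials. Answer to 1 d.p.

Excluded: 2789
Retained (n=11): Σ = 4948
Mean = 4948/11 = 449.8182

449.8 ms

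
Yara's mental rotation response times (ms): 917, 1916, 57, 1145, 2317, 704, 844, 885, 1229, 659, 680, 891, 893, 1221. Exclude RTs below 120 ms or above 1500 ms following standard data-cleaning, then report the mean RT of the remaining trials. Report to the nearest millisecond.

915 ms

Excluded: 57, 1916, 2317
Retained (n=11): Σ = 10068
Mean = 10068/11 = 915.2727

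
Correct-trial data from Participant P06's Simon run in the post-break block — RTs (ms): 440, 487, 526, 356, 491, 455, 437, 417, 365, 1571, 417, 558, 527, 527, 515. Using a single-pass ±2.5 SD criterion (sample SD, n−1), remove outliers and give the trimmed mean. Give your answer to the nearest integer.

466 ms

n = 15, ΣRT = 8089, M = 539.267
Σ(x−M)² = 1192218.93; s = √(1192218.93/14) = 291.819
Cutoffs: 539.267 ± 2.5·291.819 → [-190.3, 1268.8]
Outside: 1571 → excluded.
Retained (n=14): Σ = 6518, mean = 6518/14 = 465.571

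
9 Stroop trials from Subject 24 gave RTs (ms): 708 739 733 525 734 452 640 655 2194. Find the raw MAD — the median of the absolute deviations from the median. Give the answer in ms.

Sorted: 452, 525, 640, 655, 708, 733, 734, 739, 2194 → median = 708
|x − 708|: 0, 31, 25, 183, 26, 256, 68, 53, 1486
Sorted deviations: 0, 25, 26, 31, 53, 68, 183, 256, 1486 → MAD = 53

53 ms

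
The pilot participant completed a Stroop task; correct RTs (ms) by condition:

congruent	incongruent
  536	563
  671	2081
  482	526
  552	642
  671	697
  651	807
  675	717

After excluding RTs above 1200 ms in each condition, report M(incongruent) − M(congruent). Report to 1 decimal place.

incongruent: exclude 2081
M(congruent) = 4238/7 = 605.429
M(incongruent) = 3952/6 = 658.667
Difference = 658.667 − 605.429 = 53.238 ms

53.2 ms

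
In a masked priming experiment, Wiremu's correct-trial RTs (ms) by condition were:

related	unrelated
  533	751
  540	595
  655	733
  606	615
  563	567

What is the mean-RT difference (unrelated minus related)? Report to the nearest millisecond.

M(related) = 2897/5 = 579.400
M(unrelated) = 3261/5 = 652.200
Difference = 652.200 − 579.400 = 72.800 ms

73 ms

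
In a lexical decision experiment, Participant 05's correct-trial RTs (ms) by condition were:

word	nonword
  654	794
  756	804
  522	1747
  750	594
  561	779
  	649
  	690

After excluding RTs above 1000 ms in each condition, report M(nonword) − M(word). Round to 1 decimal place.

69.7 ms

nonword: exclude 1747
M(word) = 3243/5 = 648.600
M(nonword) = 4310/6 = 718.333
Difference = 718.333 − 648.600 = 69.733 ms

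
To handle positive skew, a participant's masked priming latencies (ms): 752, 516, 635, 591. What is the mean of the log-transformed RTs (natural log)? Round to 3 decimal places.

ln(RT): 6.6227, 6.2461, 6.4536, 6.3818
Σ ln(RT) = 25.7043
Mean = 25.7043/4 = 6.42607

6.426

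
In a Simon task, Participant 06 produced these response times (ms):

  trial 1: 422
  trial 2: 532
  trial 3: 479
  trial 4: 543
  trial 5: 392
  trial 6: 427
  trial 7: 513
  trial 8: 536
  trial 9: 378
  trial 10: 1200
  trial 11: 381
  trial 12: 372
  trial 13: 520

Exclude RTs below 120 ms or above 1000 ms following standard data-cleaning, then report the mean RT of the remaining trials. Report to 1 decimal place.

457.9 ms

Excluded: 1200
Retained (n=12): Σ = 5495
Mean = 5495/12 = 457.9167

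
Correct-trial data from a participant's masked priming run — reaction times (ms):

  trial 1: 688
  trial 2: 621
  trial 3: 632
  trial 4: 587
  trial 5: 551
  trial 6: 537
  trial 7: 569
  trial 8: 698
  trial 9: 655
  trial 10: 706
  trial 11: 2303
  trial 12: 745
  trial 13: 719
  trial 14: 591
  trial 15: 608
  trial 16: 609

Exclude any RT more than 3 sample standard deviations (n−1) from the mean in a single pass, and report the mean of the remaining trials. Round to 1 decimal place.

n = 16, ΣRT = 11819, M = 738.688
Σ(x−M)² = 2668447.44; s = √(2668447.44/15) = 421.778
Cutoffs: 738.688 ± 3·421.778 → [-526.6, 2004.0]
Outside: 2303 → excluded.
Retained (n=15): Σ = 9516, mean = 9516/15 = 634.400

634.4 ms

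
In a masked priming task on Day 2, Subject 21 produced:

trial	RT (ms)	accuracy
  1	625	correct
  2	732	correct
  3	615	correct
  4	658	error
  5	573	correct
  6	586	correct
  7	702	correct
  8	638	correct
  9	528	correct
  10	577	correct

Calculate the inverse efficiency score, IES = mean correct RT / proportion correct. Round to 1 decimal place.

688.4 ms

Correct trials (n=9): 625, 732, 615, 573, 586, 702, 638, 528, 577
Mean correct RT = 5576/9 = 619.5556 ms
Proportion correct = 9/10
IES = 619.5556 / (9/10) = 688.395 ms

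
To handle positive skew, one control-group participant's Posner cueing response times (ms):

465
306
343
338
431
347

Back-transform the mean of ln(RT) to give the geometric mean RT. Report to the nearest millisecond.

368 ms

ln(RT): 6.1420, 5.7236, 5.8377, 5.8230, 6.0661, 5.8493
Mean ln(RT) = 35.4418/6 = 5.90697
Geometric mean = exp(5.90697) = 367.59 ms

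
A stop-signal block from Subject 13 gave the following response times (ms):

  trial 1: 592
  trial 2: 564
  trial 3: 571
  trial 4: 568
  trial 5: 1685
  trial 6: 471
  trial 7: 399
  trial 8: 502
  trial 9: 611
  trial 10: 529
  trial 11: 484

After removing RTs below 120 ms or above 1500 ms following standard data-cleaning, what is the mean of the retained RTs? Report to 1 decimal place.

Excluded: 1685
Retained (n=10): Σ = 5291
Mean = 5291/10 = 529.1000

529.1 ms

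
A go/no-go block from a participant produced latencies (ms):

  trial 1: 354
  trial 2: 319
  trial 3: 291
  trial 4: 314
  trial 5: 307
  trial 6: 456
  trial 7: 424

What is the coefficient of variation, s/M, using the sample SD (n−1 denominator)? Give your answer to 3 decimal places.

n = 7, Σ = 2465, M = 352.1429
Σ(x−M)² = 24282.857; s = √(24282.857/6) = 63.6172
CV = 63.6172 / 352.1429 = 0.18066

0.181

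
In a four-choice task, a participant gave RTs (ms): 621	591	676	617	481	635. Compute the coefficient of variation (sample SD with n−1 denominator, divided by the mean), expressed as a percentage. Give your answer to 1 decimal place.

n = 6, Σ = 3621, M = 603.5000
Σ(x−M)² = 21899.500; s = √(21899.500/5) = 66.1808
CV = 66.1808 / 603.5000 = 0.10966 = 10.966%

11.0%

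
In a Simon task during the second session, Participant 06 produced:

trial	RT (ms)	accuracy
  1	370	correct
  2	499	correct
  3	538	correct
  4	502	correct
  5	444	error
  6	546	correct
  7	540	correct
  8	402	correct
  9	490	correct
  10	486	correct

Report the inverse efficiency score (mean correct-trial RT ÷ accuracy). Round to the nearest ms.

Correct trials (n=9): 370, 499, 538, 502, 546, 540, 402, 490, 486
Mean correct RT = 4373/9 = 485.8889 ms
Proportion correct = 9/10
IES = 485.8889 / (9/10) = 539.877 ms

540 ms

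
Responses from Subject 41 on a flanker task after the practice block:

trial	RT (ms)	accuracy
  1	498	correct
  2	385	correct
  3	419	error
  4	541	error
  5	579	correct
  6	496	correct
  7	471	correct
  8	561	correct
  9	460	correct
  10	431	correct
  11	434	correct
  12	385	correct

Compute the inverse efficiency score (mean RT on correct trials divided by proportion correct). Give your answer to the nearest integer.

Correct trials (n=10): 498, 385, 579, 496, 471, 561, 460, 431, 434, 385
Mean correct RT = 4700/10 = 470.0000 ms
Proportion correct = 10/12
IES = 470.0000 / (10/12) = 564.000 ms

564 ms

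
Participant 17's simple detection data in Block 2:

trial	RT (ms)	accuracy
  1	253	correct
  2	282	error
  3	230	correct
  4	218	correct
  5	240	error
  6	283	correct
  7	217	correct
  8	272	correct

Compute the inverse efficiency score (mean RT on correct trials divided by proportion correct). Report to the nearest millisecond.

327 ms

Correct trials (n=6): 253, 230, 218, 283, 217, 272
Mean correct RT = 1473/6 = 245.5000 ms
Proportion correct = 6/8
IES = 245.5000 / (6/8) = 327.333 ms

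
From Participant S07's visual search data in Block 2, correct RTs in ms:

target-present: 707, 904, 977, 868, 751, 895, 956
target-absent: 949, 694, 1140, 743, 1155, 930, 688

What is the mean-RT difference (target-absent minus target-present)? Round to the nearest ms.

34 ms

M(target-present) = 6058/7 = 865.429
M(target-absent) = 6299/7 = 899.857
Difference = 899.857 − 865.429 = 34.429 ms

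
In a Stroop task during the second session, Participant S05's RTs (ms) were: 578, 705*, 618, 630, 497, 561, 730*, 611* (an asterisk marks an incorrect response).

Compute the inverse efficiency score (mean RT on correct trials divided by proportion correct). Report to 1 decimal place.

Correct trials (n=5): 578, 618, 630, 497, 561
Mean correct RT = 2884/5 = 576.8000 ms
Proportion correct = 5/8
IES = 576.8000 / (5/8) = 922.880 ms

922.9 ms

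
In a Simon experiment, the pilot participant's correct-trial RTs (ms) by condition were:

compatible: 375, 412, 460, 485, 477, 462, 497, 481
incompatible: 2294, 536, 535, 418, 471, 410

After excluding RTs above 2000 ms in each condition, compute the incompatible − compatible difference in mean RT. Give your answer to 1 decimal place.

17.9 ms

incompatible: exclude 2294
M(compatible) = 3649/8 = 456.125
M(incompatible) = 2370/5 = 474.000
Difference = 474.000 − 456.125 = 17.875 ms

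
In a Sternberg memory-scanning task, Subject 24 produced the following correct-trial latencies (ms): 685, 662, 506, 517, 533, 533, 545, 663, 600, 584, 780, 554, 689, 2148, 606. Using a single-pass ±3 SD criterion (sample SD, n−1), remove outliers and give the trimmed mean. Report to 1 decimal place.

604.1 ms

n = 15, ΣRT = 10605, M = 707.000
Σ(x−M)² = 2310064.00; s = √(2310064.00/14) = 406.208
Cutoffs: 707.000 ± 3·406.208 → [-511.6, 1925.6]
Outside: 2148 → excluded.
Retained (n=14): Σ = 8457, mean = 8457/14 = 604.071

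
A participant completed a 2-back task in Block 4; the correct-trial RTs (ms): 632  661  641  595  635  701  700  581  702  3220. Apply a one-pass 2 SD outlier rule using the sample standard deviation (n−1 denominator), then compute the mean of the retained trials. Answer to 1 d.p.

n = 10, ΣRT = 9068, M = 906.800
Σ(x−M)² = 5961779.60; s = √(5961779.60/9) = 813.892
Cutoffs: 906.800 ± 2·813.892 → [-721.0, 2534.6]
Outside: 3220 → excluded.
Retained (n=9): Σ = 5848, mean = 5848/9 = 649.778

649.8 ms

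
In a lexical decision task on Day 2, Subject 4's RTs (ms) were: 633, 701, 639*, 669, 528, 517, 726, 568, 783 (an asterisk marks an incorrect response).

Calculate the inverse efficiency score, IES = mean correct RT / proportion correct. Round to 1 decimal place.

720.7 ms

Correct trials (n=8): 633, 701, 669, 528, 517, 726, 568, 783
Mean correct RT = 5125/8 = 640.6250 ms
Proportion correct = 8/9
IES = 640.6250 / (8/9) = 720.703 ms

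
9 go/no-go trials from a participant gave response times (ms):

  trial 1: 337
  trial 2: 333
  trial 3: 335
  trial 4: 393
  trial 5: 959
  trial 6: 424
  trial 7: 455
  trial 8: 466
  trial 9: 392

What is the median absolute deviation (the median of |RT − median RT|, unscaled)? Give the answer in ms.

Sorted: 333, 335, 337, 392, 393, 424, 455, 466, 959 → median = 393
|x − 393|: 56, 60, 58, 0, 566, 31, 62, 73, 1
Sorted deviations: 0, 1, 31, 56, 58, 60, 62, 73, 566 → MAD = 58

58 ms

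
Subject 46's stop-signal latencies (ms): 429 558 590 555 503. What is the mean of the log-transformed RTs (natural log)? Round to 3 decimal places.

ln(RT): 6.0615, 6.3244, 6.3801, 6.3190, 6.2206
Σ ln(RT) = 31.3055
Mean = 31.3055/5 = 6.26110

6.261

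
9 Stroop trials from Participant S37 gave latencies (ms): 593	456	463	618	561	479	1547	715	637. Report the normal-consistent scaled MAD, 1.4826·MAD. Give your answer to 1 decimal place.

169.0 ms

Sorted: 456, 463, 479, 561, 593, 618, 637, 715, 1547 → median = 593
|x − 593| sorted: 0, 25, 32, 44, 114, 122, 130, 137, 954 → MAD = 114
Robust SD ≈ 1.4826 × 114 = 169.016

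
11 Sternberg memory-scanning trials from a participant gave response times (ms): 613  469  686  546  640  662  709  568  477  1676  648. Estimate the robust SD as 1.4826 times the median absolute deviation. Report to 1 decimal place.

Sorted: 469, 477, 546, 568, 613, 640, 648, 662, 686, 709, 1676 → median = 640
|x − 640| sorted: 0, 8, 22, 27, 46, 69, 72, 94, 163, 171, 1036 → MAD = 69
Robust SD ≈ 1.4826 × 69 = 102.299

102.3 ms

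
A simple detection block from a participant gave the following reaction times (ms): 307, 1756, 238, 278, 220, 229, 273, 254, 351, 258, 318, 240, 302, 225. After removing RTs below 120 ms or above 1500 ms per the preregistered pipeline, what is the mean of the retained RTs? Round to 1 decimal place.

Excluded: 1756
Retained (n=13): Σ = 3493
Mean = 3493/13 = 268.6923

268.7 ms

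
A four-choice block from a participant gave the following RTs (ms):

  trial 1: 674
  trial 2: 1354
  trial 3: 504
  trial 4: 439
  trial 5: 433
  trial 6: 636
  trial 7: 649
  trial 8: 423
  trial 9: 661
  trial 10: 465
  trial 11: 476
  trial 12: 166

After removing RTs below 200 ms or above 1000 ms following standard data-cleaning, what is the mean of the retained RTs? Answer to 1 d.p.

536.0 ms

Excluded: 166, 1354
Retained (n=10): Σ = 5360
Mean = 5360/10 = 536.0000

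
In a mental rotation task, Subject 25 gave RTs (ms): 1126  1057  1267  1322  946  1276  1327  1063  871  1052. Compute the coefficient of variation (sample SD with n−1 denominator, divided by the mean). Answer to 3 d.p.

n = 10, Σ = 11307, M = 1130.7000
Σ(x−M)² = 232608.100; s = √(232608.100/9) = 160.7649
CV = 160.7649 / 1130.7000 = 0.14218

0.142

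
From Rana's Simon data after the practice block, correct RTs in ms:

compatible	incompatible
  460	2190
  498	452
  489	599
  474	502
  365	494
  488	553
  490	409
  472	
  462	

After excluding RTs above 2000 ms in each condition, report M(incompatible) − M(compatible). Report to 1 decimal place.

35.1 ms

incompatible: exclude 2190
M(compatible) = 4198/9 = 466.444
M(incompatible) = 3009/6 = 501.500
Difference = 501.500 − 466.444 = 35.056 ms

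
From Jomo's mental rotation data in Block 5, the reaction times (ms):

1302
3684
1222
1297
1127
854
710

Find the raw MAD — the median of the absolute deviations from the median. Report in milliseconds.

95 ms

Sorted: 710, 854, 1127, 1222, 1297, 1302, 3684 → median = 1222
|x − 1222|: 80, 2462, 0, 75, 95, 368, 512
Sorted deviations: 0, 75, 80, 95, 368, 512, 2462 → MAD = 95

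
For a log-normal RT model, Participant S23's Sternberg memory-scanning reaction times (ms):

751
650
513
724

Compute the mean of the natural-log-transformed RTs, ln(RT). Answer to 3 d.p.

ln(RT): 6.6214, 6.4770, 6.2403, 6.5848
Σ ln(RT) = 25.9234
Mean = 25.9234/4 = 6.48086

6.481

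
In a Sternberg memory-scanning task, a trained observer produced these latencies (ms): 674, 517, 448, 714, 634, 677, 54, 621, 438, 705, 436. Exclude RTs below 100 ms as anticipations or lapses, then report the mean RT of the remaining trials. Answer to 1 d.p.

Excluded: 54
Retained (n=10): Σ = 5864
Mean = 5864/10 = 586.4000

586.4 ms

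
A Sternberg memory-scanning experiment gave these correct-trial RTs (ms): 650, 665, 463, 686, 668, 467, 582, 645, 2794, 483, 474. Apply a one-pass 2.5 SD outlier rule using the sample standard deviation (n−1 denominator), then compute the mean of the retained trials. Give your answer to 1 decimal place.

n = 11, ΣRT = 8577, M = 779.727
Σ(x−M)² = 4545432.18; s = √(4545432.18/10) = 674.198
Cutoffs: 779.727 ± 2.5·674.198 → [-905.8, 2465.2]
Outside: 2794 → excluded.
Retained (n=10): Σ = 5783, mean = 5783/10 = 578.300

578.3 ms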